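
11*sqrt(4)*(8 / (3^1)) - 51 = 7.67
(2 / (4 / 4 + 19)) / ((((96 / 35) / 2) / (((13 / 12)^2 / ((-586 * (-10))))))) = 1183 / 81008640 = 0.00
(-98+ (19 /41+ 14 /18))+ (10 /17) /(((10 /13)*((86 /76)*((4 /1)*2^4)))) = -835096825 /8631648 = -96.75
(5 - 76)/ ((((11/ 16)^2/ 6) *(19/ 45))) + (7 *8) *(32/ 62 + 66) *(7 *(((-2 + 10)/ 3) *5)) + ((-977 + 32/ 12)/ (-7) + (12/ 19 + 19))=172454785410/ 498883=345681.82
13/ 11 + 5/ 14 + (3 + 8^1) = 1931/ 154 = 12.54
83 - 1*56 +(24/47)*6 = 1413/47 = 30.06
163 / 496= 0.33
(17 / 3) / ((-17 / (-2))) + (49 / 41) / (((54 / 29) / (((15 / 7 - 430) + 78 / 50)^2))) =80699608108 / 691875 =116639.00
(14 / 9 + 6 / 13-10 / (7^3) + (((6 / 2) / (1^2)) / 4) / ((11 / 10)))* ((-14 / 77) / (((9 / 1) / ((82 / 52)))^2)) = -3962253161 / 265886977356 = -0.01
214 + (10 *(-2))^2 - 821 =-207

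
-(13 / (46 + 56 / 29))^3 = -53582633 / 2685619000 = -0.02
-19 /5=-3.80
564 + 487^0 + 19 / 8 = 4539 / 8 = 567.38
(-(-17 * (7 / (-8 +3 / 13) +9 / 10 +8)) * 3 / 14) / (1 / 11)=4532319 / 14140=320.53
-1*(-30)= 30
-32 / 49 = -0.65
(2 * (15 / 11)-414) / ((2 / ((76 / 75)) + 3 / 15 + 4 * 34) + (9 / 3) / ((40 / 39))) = -229216 / 78639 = -2.91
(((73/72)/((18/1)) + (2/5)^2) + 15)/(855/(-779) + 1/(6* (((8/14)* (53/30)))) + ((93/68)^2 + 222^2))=309608172973/1002805699811625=0.00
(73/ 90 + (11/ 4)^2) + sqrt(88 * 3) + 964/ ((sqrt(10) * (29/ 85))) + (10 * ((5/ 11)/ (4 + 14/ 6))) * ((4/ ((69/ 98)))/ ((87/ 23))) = 41245769/ 4363920 + 2 * sqrt(66) + 8194 * sqrt(10)/ 29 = 919.21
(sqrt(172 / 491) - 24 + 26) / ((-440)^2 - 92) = sqrt(21113) / 47506214 + 1 / 96754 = 0.00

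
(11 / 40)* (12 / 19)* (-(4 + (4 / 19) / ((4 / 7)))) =-2739 / 3610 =-0.76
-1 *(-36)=36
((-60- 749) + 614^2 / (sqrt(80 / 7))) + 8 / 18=-7277 / 9 + 94249 * sqrt(35) / 5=110708.37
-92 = -92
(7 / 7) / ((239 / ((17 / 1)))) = 17 / 239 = 0.07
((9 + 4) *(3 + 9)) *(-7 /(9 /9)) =-1092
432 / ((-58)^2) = 108 / 841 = 0.13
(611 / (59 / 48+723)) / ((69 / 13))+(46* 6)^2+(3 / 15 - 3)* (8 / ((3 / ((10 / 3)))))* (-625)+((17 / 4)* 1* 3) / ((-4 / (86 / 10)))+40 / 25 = 91705.90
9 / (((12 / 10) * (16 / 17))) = 255 / 32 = 7.97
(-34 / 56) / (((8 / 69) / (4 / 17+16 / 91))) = -10971 / 5096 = -2.15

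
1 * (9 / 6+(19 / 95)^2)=77 / 50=1.54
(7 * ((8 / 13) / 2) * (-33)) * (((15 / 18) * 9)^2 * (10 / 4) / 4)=-259875 / 104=-2498.80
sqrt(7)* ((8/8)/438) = sqrt(7)/438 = 0.01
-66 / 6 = -11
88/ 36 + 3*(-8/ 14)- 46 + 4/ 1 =-2600/ 63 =-41.27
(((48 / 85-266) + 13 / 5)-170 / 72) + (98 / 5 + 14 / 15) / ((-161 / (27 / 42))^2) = -147244240183 / 555227820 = -265.20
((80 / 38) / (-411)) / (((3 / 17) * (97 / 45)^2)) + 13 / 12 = 316555151 / 293899524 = 1.08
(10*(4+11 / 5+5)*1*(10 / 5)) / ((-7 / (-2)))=64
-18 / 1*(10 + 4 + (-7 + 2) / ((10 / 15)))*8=-936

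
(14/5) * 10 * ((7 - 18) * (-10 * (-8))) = -24640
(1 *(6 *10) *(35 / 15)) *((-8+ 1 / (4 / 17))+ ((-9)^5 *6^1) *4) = -198405165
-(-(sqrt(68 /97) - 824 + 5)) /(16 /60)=-12285 /4 + 15 * sqrt(1649) /194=-3068.11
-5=-5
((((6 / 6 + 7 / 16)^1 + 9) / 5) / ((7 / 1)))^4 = 777796321 / 98344960000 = 0.01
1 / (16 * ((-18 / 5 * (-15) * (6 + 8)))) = 1 / 12096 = 0.00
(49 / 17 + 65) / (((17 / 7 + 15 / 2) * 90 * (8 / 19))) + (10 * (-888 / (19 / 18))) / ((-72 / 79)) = 9230.71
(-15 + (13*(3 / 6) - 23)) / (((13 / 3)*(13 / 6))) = -567 / 169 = -3.36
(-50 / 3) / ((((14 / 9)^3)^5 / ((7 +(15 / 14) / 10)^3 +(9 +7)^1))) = -8.27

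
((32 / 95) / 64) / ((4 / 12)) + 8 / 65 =343 / 2470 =0.14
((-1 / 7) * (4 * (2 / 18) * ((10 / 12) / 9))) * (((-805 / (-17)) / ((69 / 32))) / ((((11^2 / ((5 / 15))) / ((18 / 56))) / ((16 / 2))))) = -3200 / 3498957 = -0.00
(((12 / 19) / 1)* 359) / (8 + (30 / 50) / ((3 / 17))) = 7180 / 361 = 19.89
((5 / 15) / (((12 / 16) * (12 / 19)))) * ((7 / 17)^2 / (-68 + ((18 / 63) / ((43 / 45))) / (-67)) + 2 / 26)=7286528785 / 139118110794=0.05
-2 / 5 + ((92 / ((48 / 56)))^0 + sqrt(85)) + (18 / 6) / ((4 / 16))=sqrt(85) + 63 / 5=21.82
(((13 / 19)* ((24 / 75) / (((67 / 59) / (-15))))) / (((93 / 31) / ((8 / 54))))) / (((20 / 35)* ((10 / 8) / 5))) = -171808 / 171855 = -1.00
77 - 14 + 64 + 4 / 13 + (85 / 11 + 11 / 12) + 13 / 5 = 1188773 / 8580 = 138.55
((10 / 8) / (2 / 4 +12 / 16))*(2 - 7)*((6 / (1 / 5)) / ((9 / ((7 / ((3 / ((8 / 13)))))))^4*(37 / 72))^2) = -309495397036851200 / 1297938474334539530883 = -0.00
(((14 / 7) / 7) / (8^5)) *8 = 1 / 14336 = 0.00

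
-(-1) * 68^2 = 4624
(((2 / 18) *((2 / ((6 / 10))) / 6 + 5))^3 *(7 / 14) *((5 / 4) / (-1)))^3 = -476837158203125 / 150094635296999121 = -0.00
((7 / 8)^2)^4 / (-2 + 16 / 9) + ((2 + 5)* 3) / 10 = 92905491 / 167772160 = 0.55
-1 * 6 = -6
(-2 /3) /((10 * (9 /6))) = -2 /45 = -0.04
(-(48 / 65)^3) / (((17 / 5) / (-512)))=56623104 / 933725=60.64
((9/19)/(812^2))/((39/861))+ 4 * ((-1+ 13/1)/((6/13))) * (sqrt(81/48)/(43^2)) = 369/23265424+ 78 * sqrt(3)/1849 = 0.07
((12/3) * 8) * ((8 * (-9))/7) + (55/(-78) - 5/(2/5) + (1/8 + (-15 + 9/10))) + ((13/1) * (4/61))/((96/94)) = -78932619/222040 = -355.49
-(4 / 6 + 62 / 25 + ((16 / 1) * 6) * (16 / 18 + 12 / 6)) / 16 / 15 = -1753 / 1500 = -1.17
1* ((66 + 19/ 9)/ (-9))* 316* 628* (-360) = 4865944960/ 9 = 540660551.11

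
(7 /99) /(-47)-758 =-3526981 /4653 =-758.00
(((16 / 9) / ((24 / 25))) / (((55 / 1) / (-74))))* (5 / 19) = -3700 / 5643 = -0.66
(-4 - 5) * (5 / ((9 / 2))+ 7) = -73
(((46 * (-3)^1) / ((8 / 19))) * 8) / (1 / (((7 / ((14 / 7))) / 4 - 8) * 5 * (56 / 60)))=174363 / 2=87181.50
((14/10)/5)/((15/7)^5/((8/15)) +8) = 941192/311656825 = 0.00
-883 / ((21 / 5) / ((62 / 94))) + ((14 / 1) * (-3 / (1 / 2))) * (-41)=3262363 / 987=3305.33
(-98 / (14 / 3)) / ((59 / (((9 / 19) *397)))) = -75033 / 1121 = -66.93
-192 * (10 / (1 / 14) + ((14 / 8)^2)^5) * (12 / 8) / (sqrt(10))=-3863483001 * sqrt(10) / 327680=-37284.56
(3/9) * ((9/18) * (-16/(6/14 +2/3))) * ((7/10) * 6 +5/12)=-3878/345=-11.24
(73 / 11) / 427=73 / 4697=0.02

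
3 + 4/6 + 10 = 41/3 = 13.67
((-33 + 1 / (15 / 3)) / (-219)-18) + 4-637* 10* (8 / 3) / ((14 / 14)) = -18615566 / 1095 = -17000.52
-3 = -3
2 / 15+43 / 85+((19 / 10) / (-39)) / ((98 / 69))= 393037 / 649740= 0.60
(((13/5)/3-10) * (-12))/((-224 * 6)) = -137/1680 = -0.08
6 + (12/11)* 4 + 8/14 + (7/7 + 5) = 1304/77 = 16.94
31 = 31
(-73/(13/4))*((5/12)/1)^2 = -1825/468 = -3.90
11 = 11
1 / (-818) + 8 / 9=6535 / 7362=0.89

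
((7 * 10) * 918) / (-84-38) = -32130 / 61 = -526.72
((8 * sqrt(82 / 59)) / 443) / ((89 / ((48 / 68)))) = 96 * sqrt(4838) / 39545281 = 0.00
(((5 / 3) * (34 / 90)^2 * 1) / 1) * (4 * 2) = 2312 / 1215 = 1.90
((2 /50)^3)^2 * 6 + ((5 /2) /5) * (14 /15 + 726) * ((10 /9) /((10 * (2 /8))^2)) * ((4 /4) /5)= 12.92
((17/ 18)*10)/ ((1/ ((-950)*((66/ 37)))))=-1776500/ 111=-16004.50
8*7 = 56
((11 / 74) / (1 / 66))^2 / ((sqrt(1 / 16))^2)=1540.03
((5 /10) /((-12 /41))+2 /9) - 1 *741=-53459 /72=-742.49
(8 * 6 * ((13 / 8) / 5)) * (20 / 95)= 312 / 95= 3.28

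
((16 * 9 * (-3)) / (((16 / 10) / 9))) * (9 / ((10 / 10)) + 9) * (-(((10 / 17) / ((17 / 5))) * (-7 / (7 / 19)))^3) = -37501582500000 / 24137569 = -1553660.29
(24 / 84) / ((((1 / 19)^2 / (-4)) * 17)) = -2888 / 119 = -24.27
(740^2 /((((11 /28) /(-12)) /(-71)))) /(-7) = -1866220800 /11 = -169656436.36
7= 7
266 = 266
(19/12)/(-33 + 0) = -19/396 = -0.05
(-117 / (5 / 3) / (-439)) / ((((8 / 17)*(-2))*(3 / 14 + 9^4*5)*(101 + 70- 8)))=-13923 / 438189307480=-0.00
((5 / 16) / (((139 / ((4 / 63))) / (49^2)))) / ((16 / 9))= 1715 / 8896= 0.19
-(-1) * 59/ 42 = 59/ 42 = 1.40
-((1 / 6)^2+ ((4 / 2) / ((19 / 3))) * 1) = -235 / 684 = -0.34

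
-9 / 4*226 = -1017 / 2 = -508.50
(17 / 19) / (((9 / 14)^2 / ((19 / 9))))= 3332 / 729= 4.57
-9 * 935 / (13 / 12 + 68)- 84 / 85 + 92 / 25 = -119.12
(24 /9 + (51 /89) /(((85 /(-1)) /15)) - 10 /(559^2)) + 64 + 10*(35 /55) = 66931213463 /917756697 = 72.93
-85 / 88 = -0.97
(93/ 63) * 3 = 31/ 7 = 4.43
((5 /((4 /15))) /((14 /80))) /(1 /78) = 58500 /7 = 8357.14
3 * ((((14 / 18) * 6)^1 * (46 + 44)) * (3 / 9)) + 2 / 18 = 3781 / 9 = 420.11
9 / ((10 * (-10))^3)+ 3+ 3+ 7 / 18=57499919 / 9000000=6.39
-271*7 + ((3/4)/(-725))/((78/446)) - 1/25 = -71518631/37700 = -1897.05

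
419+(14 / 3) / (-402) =418.99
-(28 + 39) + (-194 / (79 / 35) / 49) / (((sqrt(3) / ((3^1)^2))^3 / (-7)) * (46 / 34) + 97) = -6942530262854422 / 103591895398351-15360435 * sqrt(3) / 103591895398351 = -67.02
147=147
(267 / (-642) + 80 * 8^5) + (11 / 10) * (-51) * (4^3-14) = 560387801 / 214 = 2618634.58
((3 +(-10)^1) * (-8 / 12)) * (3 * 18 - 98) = -616 / 3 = -205.33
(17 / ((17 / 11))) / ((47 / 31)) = 341 / 47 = 7.26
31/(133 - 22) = 0.28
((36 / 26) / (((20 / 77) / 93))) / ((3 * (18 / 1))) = 2387 / 260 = 9.18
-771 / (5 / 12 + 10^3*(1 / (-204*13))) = -19473.26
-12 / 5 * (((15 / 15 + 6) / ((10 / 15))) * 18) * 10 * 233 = -1056888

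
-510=-510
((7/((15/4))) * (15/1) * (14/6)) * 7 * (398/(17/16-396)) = -8736896/18957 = -460.88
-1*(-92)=92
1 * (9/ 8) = 9/ 8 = 1.12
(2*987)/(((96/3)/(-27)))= -1665.56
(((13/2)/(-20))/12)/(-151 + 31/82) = 533/2964240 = 0.00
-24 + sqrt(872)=-24 + 2 * sqrt(218)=5.53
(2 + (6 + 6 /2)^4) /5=6563 /5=1312.60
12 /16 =3 /4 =0.75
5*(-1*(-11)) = 55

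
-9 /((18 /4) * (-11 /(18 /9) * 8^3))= 0.00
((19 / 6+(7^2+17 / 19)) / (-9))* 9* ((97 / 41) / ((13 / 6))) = -586753 / 10127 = -57.94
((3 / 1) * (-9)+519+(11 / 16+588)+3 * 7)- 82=1019.69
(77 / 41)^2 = 5929 / 1681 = 3.53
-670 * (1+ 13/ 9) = -14740/ 9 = -1637.78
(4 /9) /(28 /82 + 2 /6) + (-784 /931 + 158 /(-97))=-831694 /458907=-1.81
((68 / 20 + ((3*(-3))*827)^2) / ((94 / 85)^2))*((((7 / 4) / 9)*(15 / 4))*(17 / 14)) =17010725877575 / 424128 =40107528.57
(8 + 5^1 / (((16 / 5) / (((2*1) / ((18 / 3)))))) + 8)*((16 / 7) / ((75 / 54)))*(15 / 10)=7137 / 175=40.78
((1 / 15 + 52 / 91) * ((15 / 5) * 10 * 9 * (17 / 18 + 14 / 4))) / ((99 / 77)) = 5360 / 9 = 595.56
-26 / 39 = -2 / 3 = -0.67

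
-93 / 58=-1.60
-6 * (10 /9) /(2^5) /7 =-5 /168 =-0.03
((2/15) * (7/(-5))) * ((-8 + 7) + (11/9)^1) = -28/675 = -0.04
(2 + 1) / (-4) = -3 / 4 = -0.75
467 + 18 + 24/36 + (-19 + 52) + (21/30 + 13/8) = 62519/120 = 520.99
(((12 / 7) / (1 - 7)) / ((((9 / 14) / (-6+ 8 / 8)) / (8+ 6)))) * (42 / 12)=108.89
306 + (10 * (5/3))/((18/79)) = 10237/27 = 379.15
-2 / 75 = -0.03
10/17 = 0.59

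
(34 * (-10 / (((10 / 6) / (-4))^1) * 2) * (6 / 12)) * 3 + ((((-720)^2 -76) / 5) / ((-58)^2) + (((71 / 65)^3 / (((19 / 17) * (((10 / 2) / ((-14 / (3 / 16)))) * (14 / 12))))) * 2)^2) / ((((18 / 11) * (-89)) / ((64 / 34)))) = 18988777922007239368957664 / 7794796539808184765625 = 2436.08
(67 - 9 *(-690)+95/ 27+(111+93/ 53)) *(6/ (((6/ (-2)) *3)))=-18297548/ 4293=-4262.18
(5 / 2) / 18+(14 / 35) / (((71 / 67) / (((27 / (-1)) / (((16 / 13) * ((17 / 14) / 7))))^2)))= 178374881203 / 29547360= 6036.91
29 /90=0.32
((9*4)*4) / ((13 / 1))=11.08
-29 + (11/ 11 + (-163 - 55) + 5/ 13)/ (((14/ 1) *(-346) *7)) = -3195125/ 110201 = -28.99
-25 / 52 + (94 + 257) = 18227 / 52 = 350.52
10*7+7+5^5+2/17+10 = 54606/17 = 3212.12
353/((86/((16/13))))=2824/559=5.05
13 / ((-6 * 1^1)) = -13 / 6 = -2.17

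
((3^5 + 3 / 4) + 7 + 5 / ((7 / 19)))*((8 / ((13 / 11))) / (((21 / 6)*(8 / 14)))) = 81411 / 91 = 894.63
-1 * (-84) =84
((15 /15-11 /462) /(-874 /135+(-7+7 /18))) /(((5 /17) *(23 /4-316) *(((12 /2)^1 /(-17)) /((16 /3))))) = -0.01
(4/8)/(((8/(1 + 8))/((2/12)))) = 3/32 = 0.09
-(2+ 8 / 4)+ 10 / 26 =-47 / 13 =-3.62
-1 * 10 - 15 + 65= 40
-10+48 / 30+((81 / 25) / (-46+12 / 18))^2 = -97044951 / 11560000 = -8.39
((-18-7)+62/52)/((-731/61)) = 37759/19006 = 1.99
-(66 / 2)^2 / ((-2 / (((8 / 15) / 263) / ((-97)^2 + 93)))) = 726 / 6247565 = 0.00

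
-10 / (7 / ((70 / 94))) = -50 / 47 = -1.06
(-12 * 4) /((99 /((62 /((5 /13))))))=-12896 /165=-78.16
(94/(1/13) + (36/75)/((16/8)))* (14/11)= 427784/275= 1555.58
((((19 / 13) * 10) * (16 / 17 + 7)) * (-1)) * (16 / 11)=-410400 / 2431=-168.82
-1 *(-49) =49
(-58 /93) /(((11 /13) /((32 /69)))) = -24128 /70587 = -0.34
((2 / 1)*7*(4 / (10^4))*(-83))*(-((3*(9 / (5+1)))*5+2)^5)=164118119669 / 40000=4102952.99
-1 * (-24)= 24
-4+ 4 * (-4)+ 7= -13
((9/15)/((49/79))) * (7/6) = 79/70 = 1.13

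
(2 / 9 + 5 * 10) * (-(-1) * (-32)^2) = 462848 / 9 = 51427.56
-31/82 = -0.38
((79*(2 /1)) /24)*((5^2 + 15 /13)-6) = 10349 /78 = 132.68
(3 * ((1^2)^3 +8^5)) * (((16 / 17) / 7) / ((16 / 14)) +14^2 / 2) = 163976076 / 17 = 9645651.53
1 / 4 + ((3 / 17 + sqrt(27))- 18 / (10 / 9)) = -5363 / 340 + 3*sqrt(3) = -10.58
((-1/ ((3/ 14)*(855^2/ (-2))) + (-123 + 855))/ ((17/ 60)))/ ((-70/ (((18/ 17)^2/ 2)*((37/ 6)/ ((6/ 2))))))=-118794488672/ 2793408975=-42.53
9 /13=0.69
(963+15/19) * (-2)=-1927.58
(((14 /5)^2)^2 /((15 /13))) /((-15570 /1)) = -249704 /72984375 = -0.00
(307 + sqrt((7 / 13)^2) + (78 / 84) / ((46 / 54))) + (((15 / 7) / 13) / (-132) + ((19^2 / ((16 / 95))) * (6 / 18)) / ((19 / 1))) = 346.23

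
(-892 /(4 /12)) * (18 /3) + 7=-16049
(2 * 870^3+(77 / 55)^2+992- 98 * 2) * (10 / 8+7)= 1086530608317 / 100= 10865306083.17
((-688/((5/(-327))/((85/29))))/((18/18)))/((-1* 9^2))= -1274864/783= -1628.18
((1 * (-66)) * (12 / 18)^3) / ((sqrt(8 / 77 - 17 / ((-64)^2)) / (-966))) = 3627008 * sqrt(2422343) / 94377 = 59813.63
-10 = -10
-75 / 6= -25 / 2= -12.50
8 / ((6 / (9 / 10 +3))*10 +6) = 52 / 139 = 0.37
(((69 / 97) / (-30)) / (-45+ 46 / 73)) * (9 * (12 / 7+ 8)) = 513774 / 10996405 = 0.05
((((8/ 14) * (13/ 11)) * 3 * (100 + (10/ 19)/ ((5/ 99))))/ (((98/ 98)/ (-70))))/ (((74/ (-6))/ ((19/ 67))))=360.07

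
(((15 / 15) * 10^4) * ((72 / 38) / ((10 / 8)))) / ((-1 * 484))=-31.32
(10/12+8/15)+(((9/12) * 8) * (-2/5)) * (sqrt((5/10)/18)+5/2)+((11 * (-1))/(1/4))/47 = -8417/1410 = -5.97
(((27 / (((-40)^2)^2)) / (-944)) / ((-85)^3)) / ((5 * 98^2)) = 27 / 71267396300800000000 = 0.00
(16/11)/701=0.00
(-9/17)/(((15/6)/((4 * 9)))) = -648/85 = -7.62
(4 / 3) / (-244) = -1 / 183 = -0.01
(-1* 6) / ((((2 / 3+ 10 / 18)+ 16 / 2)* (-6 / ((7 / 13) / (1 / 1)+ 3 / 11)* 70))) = 522 / 415415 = 0.00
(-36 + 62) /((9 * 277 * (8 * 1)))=13 /9972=0.00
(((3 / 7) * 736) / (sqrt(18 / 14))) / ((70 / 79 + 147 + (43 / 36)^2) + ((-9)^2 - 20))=75354624 * sqrt(7) / 150728641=1.32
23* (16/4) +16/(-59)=5412/59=91.73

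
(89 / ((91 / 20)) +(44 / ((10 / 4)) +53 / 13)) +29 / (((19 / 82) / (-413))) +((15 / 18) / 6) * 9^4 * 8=-44358.97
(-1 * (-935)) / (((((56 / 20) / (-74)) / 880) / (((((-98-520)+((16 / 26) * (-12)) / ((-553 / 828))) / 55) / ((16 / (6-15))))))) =-6792698152350 / 50323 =-134981979.46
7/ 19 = 0.37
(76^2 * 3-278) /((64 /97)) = 826925 /32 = 25841.41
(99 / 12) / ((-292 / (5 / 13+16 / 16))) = -297 / 7592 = -0.04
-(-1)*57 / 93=19 / 31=0.61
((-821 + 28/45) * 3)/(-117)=21.04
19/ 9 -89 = -782/ 9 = -86.89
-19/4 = -4.75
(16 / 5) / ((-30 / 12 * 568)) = -4 / 1775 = -0.00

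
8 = 8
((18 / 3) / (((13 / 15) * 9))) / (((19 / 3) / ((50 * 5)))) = 7500 / 247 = 30.36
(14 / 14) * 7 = 7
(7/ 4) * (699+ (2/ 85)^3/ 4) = 3004913639/ 2456500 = 1223.25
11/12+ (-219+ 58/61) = -158941/732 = -217.13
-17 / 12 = -1.42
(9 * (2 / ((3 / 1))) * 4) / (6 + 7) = 24 / 13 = 1.85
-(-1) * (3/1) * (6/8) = 9/4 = 2.25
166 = 166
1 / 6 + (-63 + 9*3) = -215 / 6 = -35.83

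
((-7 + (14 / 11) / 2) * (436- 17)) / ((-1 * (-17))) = -29330 / 187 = -156.84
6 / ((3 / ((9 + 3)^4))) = 41472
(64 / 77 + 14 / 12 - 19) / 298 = -7855 / 137676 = -0.06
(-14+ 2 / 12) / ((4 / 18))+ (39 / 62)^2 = -59442 / 961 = -61.85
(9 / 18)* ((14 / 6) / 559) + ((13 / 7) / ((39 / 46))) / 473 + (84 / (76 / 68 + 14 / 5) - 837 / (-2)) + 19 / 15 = 10540121419 / 23888865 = 441.21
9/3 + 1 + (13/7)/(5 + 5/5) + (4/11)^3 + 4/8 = 135775/27951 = 4.86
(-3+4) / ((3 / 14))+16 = 20.67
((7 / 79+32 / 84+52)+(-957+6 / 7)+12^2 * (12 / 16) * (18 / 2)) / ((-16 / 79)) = -56677 / 168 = -337.36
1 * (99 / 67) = 99 / 67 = 1.48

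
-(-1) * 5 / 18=5 / 18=0.28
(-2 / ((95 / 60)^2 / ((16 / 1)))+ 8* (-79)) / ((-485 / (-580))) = -27000160 / 35017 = -771.06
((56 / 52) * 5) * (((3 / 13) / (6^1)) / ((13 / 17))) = 595 / 2197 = 0.27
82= 82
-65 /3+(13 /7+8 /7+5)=-41 /3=-13.67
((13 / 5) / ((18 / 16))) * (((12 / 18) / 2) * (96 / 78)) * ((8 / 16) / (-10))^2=8 / 3375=0.00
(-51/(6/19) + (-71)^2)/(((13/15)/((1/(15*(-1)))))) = -9759/26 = -375.35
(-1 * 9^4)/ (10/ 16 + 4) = -1418.59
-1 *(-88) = 88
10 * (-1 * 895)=-8950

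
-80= -80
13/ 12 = 1.08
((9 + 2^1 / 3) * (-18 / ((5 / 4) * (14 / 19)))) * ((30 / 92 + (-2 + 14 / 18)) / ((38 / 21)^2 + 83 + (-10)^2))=8585682 / 9446905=0.91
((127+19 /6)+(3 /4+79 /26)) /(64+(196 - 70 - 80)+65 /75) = 104485 /86476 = 1.21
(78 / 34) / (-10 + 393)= 39 / 6511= 0.01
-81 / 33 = -27 / 11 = -2.45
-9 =-9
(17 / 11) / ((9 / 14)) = 238 / 99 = 2.40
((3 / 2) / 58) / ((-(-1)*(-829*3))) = -1 / 96164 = -0.00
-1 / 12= -0.08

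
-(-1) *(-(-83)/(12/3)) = 83/4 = 20.75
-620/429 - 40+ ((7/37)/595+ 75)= 45272704/1349205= 33.56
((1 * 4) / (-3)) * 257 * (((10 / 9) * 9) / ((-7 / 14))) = 20560 / 3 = 6853.33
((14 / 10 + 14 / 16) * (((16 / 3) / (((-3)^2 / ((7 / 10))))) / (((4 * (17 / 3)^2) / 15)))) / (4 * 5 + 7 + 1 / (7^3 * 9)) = 1966419 / 481763000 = 0.00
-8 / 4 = -2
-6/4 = -3/2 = -1.50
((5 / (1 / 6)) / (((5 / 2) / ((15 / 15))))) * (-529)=-6348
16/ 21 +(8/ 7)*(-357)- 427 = -834.24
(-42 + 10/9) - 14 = -494/9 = -54.89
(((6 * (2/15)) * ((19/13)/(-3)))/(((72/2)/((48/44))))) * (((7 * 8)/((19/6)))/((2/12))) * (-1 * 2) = 1792/715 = 2.51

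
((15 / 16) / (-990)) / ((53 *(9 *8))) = -1 / 4029696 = -0.00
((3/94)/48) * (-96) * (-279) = 837/47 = 17.81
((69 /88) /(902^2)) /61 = 69 /4367426272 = 0.00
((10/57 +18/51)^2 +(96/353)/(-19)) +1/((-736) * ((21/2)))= 226043273797/853823528208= 0.26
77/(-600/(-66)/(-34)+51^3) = 14399/24805687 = 0.00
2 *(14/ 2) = 14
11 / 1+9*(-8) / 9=3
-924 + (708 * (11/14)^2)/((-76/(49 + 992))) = -25736073/3724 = -6910.87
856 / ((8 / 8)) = 856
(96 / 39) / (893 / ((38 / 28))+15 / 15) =32 / 8567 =0.00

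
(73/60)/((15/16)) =292/225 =1.30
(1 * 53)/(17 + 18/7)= 371/137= 2.71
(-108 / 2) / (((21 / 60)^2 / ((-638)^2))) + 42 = -8792148342 / 49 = -179431598.82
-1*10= -10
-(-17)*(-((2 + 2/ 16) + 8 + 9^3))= -100521/ 8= -12565.12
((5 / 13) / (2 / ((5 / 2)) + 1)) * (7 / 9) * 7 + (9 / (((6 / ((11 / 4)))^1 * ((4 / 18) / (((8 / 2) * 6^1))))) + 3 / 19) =17879105 / 40014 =446.82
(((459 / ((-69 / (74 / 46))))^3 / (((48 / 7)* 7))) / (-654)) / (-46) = -20157513309 / 23752062318272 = -0.00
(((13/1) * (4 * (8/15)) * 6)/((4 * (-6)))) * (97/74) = -5044/555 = -9.09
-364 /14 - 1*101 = -127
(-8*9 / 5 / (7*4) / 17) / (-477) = 2 / 31535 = 0.00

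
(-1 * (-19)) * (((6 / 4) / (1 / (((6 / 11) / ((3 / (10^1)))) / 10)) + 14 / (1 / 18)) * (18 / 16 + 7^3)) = 145151925 / 88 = 1649453.69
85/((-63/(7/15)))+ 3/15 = -58/135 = -0.43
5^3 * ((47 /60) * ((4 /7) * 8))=9400 /21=447.62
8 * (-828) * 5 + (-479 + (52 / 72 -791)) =-619007 / 18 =-34389.28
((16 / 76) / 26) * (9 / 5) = 18 / 1235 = 0.01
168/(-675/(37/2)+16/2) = -3108/527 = -5.90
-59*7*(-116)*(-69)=-3305652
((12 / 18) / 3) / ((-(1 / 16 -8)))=32 / 1143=0.03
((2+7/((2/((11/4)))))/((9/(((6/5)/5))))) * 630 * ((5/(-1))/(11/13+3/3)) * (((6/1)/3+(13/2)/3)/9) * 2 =-70525/144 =-489.76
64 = 64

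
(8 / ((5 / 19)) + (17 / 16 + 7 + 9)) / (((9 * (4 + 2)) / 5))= 3797 / 864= 4.39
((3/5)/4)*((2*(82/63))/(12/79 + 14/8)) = 12956/63105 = 0.21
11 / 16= 0.69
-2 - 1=-3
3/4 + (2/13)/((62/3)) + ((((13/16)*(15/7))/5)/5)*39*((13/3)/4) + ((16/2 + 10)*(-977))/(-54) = 891977239/2708160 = 329.37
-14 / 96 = -7 / 48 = -0.15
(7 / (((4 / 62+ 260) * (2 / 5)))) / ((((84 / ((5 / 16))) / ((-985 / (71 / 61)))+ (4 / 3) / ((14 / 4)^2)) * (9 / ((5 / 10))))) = -15972095125 / 892030760832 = -0.02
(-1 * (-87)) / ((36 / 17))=493 / 12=41.08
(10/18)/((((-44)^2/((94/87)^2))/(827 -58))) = 8493605/32970564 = 0.26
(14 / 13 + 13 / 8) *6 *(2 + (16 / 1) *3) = 21075 / 26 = 810.58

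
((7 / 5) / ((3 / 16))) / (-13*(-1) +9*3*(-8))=-16 / 435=-0.04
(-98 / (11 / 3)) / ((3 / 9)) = -882 / 11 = -80.18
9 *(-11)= -99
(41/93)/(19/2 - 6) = 82/651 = 0.13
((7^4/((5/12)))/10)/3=4802/25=192.08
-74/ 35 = -2.11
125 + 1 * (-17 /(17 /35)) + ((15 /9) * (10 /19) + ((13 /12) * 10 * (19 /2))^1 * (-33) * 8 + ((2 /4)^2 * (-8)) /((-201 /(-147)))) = -103420756 /3819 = -27080.59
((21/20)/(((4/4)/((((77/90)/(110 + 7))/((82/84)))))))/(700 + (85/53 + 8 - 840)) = -199969/3315206700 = -0.00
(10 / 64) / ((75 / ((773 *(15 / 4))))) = 6.04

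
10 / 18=5 / 9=0.56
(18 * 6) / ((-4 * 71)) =-27 / 71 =-0.38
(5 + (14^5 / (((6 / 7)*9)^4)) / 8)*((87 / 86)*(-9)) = -1478490383 / 6770952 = -218.36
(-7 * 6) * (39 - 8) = -1302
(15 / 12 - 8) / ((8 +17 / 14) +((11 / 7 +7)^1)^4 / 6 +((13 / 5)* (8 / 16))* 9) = -108045 / 14734768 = -0.01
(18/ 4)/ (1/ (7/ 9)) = 7/ 2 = 3.50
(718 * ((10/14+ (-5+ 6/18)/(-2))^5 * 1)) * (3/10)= 385473314816/6806835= 56630.33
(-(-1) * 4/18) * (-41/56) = -41/252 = -0.16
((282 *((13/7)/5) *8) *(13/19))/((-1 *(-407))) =381264/270655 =1.41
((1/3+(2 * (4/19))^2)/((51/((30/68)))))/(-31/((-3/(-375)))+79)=-0.00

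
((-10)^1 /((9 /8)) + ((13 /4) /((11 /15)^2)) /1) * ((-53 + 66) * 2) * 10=-805675 /1089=-739.83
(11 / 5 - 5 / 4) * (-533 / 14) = -10127 / 280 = -36.17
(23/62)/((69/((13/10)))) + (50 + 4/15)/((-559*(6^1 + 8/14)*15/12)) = -36403/9197700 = -0.00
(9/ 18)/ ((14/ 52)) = 13/ 7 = 1.86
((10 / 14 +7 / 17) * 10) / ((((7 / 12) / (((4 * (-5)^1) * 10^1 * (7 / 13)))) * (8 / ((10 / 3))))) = -1340000 / 1547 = -866.19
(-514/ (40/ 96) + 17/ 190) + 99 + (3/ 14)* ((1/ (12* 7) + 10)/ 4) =-168916793/ 148960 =-1133.97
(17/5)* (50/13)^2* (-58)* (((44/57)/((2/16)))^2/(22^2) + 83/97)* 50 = -7259400350000/53260857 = -136298.98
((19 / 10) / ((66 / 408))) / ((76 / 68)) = 578 / 55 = 10.51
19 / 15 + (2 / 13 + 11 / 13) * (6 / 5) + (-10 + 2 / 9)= -329 / 45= -7.31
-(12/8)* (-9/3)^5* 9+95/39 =256069/78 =3282.94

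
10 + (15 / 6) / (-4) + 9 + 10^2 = 947 / 8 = 118.38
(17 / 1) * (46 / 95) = 782 / 95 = 8.23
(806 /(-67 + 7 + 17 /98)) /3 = -6076 /1353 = -4.49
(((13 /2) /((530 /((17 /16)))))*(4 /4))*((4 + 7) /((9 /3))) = 2431 /50880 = 0.05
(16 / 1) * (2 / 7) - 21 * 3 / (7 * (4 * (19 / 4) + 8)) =89 / 21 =4.24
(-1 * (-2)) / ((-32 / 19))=-19 / 16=-1.19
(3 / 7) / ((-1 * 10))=-3 / 70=-0.04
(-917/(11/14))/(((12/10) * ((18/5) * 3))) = -90.05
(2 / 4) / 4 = 0.12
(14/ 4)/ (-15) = -7/ 30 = -0.23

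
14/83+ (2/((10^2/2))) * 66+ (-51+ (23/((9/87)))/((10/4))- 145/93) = 39.18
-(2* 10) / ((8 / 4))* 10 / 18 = -50 / 9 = -5.56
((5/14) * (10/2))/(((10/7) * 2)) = 5/8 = 0.62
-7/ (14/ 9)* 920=-4140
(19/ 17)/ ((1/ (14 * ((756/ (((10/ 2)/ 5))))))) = 11829.18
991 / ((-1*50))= -991 / 50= -19.82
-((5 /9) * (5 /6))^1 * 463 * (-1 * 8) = 46300 /27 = 1714.81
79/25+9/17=1568/425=3.69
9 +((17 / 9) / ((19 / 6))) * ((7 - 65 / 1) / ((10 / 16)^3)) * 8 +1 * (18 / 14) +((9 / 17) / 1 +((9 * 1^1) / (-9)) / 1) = -952878128 / 847875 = -1123.84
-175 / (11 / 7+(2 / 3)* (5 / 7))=-3675 / 43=-85.47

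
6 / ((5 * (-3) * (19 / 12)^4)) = -41472 / 651605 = -0.06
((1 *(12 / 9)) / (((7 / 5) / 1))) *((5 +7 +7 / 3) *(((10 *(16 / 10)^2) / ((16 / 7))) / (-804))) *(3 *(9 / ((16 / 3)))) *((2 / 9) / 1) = -43 / 201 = -0.21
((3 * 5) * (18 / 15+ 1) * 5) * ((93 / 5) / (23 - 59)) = -341 / 4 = -85.25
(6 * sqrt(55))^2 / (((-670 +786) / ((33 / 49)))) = 16335 / 1421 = 11.50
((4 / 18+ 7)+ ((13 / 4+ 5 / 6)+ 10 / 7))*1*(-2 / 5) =-3209 / 630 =-5.09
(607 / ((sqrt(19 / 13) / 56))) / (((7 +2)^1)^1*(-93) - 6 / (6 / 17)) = -2428*sqrt(247) / 1159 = -32.92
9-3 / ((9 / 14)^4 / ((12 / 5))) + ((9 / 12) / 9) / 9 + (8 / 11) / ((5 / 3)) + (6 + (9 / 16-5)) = -19982933 / 641520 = -31.15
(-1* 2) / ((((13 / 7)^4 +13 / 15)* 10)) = -0.02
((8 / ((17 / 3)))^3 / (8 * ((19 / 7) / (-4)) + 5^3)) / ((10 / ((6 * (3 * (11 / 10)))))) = 177408 / 3807575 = 0.05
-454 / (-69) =454 / 69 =6.58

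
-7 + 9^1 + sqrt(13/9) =sqrt(13)/3 + 2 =3.20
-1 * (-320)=320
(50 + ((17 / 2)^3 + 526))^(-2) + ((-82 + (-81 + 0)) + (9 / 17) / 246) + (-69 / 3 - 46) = -29316482377389 / 126365320754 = -232.00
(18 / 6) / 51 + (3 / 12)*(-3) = -47 / 68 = -0.69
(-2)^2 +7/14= 9/2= 4.50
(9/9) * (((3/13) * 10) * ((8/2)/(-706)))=-60/4589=-0.01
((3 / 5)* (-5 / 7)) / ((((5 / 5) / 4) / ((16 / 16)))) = -12 / 7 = -1.71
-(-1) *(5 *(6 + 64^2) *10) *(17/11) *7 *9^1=219662100/11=19969281.82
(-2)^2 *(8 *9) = 288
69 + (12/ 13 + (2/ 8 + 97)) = 8693/ 52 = 167.17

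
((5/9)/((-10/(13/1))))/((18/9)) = -13/36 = -0.36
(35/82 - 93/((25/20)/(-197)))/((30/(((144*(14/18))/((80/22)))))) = 462728651/30750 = 15048.09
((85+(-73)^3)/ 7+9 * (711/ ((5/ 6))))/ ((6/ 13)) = -3631121/ 35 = -103746.31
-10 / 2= -5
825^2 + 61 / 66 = 680625.92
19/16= 1.19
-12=-12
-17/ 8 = -2.12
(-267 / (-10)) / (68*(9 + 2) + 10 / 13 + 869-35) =3471 / 205760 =0.02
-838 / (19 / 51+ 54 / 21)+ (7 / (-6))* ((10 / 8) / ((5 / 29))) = -7393337 / 25224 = -293.11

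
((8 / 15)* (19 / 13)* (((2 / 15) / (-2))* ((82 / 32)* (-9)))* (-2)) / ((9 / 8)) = -6232 / 2925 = -2.13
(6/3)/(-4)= -1/2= -0.50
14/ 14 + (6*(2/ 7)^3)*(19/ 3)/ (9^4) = 2250727/ 2250423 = 1.00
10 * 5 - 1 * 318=-268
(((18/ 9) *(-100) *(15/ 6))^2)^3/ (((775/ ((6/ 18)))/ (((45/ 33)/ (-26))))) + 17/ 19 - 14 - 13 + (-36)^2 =-29687499893040576/ 84227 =-352470109264.73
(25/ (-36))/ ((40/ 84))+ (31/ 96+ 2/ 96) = -107/ 96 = -1.11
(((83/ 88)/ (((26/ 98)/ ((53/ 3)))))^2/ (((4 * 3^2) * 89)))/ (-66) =-46462233601/ 2490754945536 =-0.02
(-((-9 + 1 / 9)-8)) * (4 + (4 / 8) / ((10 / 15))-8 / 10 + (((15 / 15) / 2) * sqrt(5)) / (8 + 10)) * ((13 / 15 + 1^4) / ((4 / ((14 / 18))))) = 1862 * sqrt(5) / 10935 + 147098 / 6075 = 24.59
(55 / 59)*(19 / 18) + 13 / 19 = 33661 / 20178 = 1.67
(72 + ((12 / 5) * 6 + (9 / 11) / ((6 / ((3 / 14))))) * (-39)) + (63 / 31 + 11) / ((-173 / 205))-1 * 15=-4304456357 / 8259020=-521.18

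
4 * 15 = 60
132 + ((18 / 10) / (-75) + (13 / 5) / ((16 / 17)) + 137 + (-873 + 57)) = -1088523 / 2000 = -544.26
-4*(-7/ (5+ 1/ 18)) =72/ 13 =5.54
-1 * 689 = -689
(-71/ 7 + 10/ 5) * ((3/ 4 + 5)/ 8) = -5.85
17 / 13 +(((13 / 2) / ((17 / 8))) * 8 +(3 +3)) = 7023 / 221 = 31.78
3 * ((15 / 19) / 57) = 0.04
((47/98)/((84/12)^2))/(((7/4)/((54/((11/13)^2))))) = 857844/2033647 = 0.42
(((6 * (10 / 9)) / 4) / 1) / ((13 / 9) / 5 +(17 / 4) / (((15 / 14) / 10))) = 75 / 1798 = 0.04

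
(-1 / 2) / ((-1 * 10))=1 / 20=0.05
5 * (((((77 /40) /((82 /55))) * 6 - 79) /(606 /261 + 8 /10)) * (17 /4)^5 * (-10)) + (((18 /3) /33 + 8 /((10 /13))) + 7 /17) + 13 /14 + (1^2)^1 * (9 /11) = 1582381.11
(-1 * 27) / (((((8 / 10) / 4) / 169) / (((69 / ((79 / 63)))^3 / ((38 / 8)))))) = -7496341882372980 / 9367741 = -800229413.09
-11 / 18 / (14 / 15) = -55 / 84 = -0.65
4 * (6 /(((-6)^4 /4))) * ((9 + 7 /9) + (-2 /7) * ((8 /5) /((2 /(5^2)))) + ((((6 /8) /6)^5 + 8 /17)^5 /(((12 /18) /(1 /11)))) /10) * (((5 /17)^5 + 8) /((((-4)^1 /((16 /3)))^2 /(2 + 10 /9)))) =11442564685535990567132586638447643817843 /858858538271375974594604821905911316480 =13.32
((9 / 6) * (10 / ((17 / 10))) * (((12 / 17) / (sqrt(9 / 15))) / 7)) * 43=25800 * sqrt(15) / 2023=49.39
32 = 32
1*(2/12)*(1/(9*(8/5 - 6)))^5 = -3125/1825900895808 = -0.00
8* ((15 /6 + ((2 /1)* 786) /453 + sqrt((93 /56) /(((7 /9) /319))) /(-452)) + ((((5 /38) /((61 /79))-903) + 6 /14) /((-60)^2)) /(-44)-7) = -397454854991 /48512494800-3* sqrt(59334) /1582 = -8.65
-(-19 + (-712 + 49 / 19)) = 13840 / 19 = 728.42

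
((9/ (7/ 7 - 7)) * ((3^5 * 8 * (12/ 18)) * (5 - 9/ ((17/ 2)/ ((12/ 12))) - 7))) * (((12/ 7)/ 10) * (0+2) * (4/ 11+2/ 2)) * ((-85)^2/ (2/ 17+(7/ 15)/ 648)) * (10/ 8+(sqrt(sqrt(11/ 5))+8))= 51113570227200 * 11^(1/ 4) * 5^(3/ 4)/ 1506043+2364002623008000/ 1506043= 1776346649.63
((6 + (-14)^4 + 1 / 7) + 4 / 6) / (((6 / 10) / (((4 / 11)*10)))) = 161375800 / 693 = 232865.51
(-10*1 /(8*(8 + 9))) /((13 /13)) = -5 /68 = -0.07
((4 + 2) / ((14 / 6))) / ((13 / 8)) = 144 / 91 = 1.58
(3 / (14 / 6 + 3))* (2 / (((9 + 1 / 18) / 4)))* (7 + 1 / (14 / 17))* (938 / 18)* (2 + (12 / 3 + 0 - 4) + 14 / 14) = 208035 / 326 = 638.14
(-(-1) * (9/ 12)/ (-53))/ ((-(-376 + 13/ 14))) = -21/ 556606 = -0.00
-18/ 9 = -2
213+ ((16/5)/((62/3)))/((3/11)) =33103/155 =213.57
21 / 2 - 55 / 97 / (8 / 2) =4019 / 388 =10.36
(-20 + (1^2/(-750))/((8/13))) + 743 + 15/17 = 73835779/102000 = 723.88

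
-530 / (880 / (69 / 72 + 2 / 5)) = -0.82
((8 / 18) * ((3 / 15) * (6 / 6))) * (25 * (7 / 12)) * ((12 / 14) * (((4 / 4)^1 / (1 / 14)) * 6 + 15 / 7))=670 / 7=95.71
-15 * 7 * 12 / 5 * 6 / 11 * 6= -9072 / 11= -824.73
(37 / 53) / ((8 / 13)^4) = 4.87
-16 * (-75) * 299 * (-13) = -4664400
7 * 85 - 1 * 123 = 472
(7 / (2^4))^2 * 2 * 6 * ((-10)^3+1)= -2294.58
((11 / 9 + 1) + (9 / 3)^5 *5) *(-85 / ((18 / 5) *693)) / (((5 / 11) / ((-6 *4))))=532100 / 243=2189.71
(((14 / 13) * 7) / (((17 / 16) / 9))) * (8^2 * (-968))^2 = 245079483665.38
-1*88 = -88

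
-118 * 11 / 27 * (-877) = 1138346 / 27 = 42160.96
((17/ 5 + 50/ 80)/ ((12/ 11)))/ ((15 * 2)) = 1771/ 14400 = 0.12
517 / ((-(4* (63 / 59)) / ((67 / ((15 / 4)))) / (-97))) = 198238997 / 945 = 209776.72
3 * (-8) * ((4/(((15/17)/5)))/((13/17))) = -9248/13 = -711.38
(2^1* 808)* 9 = 14544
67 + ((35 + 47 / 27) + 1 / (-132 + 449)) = 103.74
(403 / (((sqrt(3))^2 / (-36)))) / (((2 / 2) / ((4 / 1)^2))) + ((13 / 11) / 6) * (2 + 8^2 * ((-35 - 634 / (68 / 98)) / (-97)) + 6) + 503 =-4176403045 / 54417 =-76748.13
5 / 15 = 1 / 3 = 0.33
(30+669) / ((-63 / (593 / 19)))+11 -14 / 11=-1477166 / 4389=-336.56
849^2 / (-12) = -240267 / 4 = -60066.75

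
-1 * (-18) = 18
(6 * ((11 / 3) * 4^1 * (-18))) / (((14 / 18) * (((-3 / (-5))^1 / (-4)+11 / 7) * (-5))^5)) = 0.11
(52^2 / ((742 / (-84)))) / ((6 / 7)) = -18928 / 53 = -357.13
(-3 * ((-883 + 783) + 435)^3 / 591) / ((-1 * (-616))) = -37595375 / 121352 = -309.80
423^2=178929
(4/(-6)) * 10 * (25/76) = -125/57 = -2.19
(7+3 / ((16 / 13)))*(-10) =-94.38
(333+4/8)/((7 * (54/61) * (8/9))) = 40687/672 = 60.55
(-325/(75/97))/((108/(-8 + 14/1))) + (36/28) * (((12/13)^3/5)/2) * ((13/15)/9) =-37278523/1597050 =-23.34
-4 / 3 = -1.33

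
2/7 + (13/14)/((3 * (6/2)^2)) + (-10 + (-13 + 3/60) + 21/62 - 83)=-12338021/117180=-105.29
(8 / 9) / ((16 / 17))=17 / 18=0.94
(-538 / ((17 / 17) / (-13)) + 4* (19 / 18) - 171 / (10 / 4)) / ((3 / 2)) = 623684 / 135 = 4619.88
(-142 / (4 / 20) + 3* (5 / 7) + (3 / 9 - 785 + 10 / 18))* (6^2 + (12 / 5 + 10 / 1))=-22746548 / 315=-72211.26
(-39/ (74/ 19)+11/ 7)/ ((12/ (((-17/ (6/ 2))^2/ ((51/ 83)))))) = -6170303/ 167832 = -36.76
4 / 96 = 1 / 24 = 0.04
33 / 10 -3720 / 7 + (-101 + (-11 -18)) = -658.13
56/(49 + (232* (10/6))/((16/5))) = 336/1019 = 0.33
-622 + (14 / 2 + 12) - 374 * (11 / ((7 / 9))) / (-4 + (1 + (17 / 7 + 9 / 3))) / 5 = -5193 / 5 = -1038.60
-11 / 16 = -0.69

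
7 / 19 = 0.37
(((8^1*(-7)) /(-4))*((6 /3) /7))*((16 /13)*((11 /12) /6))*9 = 88 /13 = 6.77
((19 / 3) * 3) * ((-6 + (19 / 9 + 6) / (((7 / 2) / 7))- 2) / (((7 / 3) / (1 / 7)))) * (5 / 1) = 7030 / 147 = 47.82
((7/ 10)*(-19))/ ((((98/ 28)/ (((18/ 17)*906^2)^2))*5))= -4147738824643776/ 7225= -574081498220.59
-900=-900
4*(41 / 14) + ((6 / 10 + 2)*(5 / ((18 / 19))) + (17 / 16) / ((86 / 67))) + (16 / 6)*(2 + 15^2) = 54751933 / 86688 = 631.60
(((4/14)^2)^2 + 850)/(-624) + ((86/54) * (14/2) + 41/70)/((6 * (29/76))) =11035865741/2932773480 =3.76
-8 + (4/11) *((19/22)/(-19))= -970/121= -8.02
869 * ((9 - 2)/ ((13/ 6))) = 36498/ 13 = 2807.54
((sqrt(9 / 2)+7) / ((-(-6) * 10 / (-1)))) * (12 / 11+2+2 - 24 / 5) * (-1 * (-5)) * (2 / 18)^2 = -28 / 13365 - 2 * sqrt(2) / 4455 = -0.00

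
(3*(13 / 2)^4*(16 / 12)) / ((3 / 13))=371293 / 12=30941.08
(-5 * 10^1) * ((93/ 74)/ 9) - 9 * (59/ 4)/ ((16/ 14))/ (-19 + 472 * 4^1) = -2226847/ 316128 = -7.04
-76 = -76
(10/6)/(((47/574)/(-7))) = -20090/141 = -142.48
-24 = -24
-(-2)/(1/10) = 20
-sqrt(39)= -6.24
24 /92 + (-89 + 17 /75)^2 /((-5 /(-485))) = 98897952434 /129375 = 764428.62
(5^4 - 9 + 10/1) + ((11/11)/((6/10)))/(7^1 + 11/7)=22543/36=626.19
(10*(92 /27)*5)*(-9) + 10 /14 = -32185 /21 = -1532.62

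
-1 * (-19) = 19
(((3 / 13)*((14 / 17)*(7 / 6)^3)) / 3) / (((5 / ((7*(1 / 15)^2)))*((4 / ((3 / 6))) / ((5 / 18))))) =16807 / 773323200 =0.00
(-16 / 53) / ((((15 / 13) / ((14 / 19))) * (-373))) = 2912 / 5634165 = 0.00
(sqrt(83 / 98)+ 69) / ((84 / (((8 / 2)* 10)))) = 5* sqrt(166) / 147+ 230 / 7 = 33.30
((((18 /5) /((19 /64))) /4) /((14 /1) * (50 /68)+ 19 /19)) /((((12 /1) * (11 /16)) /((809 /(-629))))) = -1618 /38665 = -0.04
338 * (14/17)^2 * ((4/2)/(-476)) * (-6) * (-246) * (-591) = 840178.98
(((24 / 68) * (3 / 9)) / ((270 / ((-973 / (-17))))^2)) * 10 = 0.05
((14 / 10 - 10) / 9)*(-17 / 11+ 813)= -383818 / 495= -775.39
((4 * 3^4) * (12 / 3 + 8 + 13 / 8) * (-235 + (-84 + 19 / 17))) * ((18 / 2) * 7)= -1502925354 / 17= -88407373.76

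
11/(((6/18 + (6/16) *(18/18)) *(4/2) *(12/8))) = 88/17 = 5.18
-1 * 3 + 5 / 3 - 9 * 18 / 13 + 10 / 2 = -343 / 39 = -8.79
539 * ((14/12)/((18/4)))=3773/27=139.74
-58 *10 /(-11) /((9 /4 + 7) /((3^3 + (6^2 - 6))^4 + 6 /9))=73469771600 /1221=60171803.11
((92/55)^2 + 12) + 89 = 313989/3025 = 103.80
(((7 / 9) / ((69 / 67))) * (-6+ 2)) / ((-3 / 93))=58156 / 621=93.65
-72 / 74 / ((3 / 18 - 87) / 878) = 189648 / 19277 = 9.84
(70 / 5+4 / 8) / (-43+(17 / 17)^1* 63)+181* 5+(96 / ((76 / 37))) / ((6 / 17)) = 788991 / 760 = 1038.15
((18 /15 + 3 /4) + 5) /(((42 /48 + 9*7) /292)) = 31.77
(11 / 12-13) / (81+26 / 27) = -1305 / 8852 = -0.15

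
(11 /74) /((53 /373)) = 4103 /3922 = 1.05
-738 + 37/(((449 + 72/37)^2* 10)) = -2054512429847/2783892250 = -738.00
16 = 16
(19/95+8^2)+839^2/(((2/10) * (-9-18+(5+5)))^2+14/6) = 264304857/5210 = 50730.30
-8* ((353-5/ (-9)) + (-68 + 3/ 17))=-349736/ 153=-2285.86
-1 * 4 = -4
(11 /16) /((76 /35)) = 385 /1216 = 0.32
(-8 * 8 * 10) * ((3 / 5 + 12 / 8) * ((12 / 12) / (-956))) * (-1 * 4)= -1344 / 239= -5.62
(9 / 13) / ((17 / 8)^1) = 72 / 221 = 0.33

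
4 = 4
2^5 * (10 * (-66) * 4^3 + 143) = -1347104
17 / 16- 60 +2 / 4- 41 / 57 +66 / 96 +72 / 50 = -325067 / 5700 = -57.03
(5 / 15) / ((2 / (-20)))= -3.33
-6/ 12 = -1/ 2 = -0.50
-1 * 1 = -1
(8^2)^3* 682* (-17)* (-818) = 2486145384448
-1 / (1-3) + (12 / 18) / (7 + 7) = 23 / 42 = 0.55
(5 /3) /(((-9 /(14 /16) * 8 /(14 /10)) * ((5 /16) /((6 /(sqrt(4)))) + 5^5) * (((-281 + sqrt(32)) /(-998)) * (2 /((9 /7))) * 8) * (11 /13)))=-12759929 /4167590115040-45409 * sqrt(2) /1041897528760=-0.00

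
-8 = -8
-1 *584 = -584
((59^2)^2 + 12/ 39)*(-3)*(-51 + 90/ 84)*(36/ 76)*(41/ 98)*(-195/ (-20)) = 52239549282309/ 14896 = 3506951482.43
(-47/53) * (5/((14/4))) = -470/371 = -1.27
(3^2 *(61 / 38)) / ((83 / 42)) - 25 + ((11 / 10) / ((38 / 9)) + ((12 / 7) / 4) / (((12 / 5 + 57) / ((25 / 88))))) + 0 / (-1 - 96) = -8379786313 / 480858840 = -17.43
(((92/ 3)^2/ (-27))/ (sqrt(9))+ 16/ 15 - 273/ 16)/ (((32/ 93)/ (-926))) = 23108286941/ 311040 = 74293.62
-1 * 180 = -180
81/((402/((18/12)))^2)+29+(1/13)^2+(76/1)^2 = 70462661593/12138256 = 5805.01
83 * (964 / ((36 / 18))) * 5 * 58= 11601740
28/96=7/24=0.29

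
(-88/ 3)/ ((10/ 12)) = -176/ 5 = -35.20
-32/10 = -16/5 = -3.20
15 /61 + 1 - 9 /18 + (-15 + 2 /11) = -18885 /1342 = -14.07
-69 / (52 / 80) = -106.15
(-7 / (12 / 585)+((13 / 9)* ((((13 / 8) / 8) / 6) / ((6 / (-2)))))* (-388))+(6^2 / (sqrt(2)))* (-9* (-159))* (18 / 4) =-868127 / 2592+115911* sqrt(2) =163587.98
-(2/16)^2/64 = -1/4096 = -0.00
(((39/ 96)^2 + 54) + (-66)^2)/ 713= 6.19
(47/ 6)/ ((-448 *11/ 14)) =-47/ 2112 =-0.02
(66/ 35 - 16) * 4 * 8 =-15808/ 35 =-451.66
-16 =-16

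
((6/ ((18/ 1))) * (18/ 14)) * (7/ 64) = 3/ 64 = 0.05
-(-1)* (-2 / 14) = -1 / 7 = -0.14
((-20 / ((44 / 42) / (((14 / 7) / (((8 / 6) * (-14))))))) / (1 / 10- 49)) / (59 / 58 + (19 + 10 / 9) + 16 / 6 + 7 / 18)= -0.00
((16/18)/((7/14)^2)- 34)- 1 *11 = -373/9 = -41.44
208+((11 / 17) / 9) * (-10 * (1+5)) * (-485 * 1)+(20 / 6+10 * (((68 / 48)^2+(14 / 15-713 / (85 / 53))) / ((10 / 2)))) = 8691733 / 6120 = 1420.22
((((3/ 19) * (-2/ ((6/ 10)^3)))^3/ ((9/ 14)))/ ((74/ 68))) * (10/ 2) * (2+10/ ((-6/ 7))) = 1078437500000/ 4995210789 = 215.89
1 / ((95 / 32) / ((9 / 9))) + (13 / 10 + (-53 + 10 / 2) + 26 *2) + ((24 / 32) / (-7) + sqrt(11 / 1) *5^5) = 14709 / 2660 + 3125 *sqrt(11) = 10369.98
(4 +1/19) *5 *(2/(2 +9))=70/19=3.68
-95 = -95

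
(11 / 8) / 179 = 11 / 1432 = 0.01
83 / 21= 3.95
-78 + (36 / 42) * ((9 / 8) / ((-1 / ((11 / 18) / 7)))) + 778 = 274367 / 392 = 699.92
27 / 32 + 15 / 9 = 241 / 96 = 2.51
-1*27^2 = -729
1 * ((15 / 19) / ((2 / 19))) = 15 / 2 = 7.50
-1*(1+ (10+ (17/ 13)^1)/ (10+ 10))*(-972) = 98901/ 65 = 1521.55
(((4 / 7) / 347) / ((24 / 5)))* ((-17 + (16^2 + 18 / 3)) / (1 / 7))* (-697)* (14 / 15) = -382.76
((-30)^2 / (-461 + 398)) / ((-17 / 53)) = 5300 / 119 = 44.54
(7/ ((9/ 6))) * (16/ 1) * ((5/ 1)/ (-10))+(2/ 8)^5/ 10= -1146877/ 30720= -37.33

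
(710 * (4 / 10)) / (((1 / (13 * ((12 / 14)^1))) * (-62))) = -51.04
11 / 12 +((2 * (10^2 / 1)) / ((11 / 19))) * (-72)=-3283079 / 132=-24871.81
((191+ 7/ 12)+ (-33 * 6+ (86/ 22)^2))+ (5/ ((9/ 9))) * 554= 4034911/ 1452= 2778.86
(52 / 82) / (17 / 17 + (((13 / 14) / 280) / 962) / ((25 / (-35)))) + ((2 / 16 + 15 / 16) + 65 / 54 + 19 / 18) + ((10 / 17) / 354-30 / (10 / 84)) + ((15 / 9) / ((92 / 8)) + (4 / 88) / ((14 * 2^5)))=-12928159834379627807 / 52151252090458752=-247.90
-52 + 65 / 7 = -299 / 7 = -42.71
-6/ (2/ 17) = -51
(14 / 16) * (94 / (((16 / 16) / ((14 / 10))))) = 115.15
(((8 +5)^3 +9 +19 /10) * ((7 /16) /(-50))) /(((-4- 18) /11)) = 154553 /16000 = 9.66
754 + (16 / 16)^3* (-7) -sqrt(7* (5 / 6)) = 747 -sqrt(210) / 6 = 744.58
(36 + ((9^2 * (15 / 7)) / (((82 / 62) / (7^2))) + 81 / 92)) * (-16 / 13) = -97581492 / 12259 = -7959.99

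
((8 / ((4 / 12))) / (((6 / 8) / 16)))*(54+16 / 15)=28194.13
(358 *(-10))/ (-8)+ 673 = 2241/ 2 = 1120.50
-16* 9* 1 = -144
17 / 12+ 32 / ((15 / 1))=71 / 20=3.55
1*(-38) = -38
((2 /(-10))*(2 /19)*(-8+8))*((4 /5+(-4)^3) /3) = 0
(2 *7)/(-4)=-7/2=-3.50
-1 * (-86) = 86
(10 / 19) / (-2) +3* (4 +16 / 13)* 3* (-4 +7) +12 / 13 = 35047 / 247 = 141.89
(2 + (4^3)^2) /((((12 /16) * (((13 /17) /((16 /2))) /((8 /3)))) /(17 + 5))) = 130786304 /39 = 3353494.97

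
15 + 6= 21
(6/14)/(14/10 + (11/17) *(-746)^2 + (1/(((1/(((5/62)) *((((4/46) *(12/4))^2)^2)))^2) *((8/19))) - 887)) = 19190498498035455/16084778059491392861848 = 0.00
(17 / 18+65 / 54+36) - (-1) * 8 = 1246 / 27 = 46.15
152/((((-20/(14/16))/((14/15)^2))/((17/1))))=-98.48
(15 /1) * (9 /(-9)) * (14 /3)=-70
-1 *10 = -10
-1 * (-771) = 771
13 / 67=0.19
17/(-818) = -17/818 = -0.02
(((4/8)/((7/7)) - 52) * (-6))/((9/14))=1442/3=480.67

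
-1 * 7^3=-343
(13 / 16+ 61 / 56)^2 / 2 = 45369 / 25088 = 1.81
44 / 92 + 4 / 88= 265 / 506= 0.52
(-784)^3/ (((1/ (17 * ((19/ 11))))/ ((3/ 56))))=-8338423296/ 11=-758038481.45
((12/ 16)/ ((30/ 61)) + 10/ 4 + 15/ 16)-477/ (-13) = 43321/ 1040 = 41.65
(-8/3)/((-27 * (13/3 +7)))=4/459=0.01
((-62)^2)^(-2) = 1 / 14776336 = 0.00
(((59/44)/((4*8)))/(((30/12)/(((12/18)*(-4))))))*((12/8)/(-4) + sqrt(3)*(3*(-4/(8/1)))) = 59/3520 + 59*sqrt(3)/880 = 0.13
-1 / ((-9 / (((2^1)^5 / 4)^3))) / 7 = 512 / 63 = 8.13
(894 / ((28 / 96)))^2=460359936 / 49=9395100.73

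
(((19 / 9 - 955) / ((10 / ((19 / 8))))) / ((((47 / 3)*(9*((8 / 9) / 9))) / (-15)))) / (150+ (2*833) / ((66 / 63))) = 14003 / 99969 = 0.14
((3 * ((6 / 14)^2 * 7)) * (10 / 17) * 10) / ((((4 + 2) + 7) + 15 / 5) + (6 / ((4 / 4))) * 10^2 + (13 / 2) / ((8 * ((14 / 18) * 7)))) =302400 / 8212037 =0.04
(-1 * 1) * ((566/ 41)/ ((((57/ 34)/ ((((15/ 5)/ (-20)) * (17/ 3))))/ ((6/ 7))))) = 163574/ 27265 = 6.00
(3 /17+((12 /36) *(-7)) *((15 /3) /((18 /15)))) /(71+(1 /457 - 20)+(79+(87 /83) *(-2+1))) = -110796451 /1496754324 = -0.07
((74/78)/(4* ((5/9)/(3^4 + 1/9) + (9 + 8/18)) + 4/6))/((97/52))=8103/612943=0.01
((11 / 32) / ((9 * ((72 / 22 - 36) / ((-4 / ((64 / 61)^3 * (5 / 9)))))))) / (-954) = -27464701 / 3601229414400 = -0.00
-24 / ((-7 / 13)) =312 / 7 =44.57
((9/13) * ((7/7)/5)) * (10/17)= 18/221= 0.08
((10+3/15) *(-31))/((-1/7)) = 11067/5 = 2213.40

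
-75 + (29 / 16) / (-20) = -24029 / 320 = -75.09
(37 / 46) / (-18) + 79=65375 / 828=78.96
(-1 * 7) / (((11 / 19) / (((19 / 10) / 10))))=-2527 / 1100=-2.30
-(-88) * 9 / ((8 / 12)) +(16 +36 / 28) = 8437 / 7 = 1205.29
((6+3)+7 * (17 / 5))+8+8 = 244 / 5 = 48.80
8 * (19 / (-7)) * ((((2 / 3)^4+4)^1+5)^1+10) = -236360 / 567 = -416.86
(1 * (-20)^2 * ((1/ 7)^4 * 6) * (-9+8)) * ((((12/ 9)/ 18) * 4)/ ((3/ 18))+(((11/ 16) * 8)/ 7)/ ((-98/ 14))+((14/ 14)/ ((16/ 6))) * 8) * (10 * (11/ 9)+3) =-225502000/ 3176523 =-70.99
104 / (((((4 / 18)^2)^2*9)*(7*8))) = 9477 / 112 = 84.62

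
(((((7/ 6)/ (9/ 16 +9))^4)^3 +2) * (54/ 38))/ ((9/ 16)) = 5.05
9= 9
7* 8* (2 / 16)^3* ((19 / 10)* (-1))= -133 / 640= -0.21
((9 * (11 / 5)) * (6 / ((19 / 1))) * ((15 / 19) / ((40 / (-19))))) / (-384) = 297 / 48640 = 0.01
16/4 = 4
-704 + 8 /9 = -6328 /9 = -703.11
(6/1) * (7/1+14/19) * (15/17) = 13230/323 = 40.96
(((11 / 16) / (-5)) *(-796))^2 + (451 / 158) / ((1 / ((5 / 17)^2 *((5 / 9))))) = 984609314359 / 82191600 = 11979.44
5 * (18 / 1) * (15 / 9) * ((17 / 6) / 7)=425 / 7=60.71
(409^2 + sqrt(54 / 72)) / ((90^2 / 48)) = 2 * sqrt(3) / 675 + 669124 / 675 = 991.30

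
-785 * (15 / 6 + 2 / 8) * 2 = -8635 / 2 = -4317.50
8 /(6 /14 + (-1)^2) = 28 /5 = 5.60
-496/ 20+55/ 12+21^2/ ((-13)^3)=-2691421/ 131820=-20.42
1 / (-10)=-1 / 10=-0.10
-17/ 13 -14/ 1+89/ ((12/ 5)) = 3397/ 156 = 21.78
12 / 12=1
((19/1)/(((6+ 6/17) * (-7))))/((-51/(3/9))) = 19/6804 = 0.00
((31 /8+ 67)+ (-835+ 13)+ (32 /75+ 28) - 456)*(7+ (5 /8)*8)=-707219 /50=-14144.38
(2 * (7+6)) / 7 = 26 / 7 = 3.71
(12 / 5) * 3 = 36 / 5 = 7.20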